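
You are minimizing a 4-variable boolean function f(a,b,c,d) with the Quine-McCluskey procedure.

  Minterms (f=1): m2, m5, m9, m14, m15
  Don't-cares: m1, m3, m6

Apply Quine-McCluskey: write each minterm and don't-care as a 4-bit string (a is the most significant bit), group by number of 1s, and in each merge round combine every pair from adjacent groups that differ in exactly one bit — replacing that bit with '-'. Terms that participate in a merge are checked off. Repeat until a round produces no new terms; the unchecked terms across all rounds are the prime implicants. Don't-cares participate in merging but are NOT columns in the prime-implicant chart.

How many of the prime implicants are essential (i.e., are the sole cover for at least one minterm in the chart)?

3

size-2^0 implicants → 0001(✓)  0010(✓)  0011(✓)  0101(✓)  0110(✓)  1001(✓)  1110(✓)  1111(✓)
size-2^1 implicants → -001  -110  0-01  0-10  00-1  001-  111-
Unchecked terms (primes): -001, -110, 0-01, 0-10, 00-1, 001-, 111-
Minterm coverage:
  m2 ⊆ 0-10,001-
  m5 ⊆ 0-01 [E]
  m9 ⊆ -001 [E]
  m14 ⊆ -110,111-
  m15 ⊆ 111- [E]
E = {-001, 0-01, 111-}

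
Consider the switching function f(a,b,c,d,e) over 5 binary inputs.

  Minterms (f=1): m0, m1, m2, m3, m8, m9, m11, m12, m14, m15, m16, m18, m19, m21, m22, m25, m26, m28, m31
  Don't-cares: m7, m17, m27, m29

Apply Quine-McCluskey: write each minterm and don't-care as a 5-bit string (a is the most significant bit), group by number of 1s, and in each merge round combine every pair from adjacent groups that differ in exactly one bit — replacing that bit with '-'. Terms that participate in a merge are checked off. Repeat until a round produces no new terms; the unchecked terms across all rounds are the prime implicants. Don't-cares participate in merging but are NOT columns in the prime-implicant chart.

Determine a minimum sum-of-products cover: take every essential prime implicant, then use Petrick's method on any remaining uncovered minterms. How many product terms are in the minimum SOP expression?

Round 0: 00000✓ 00001✓ 00010✓ 00011✓ 00111✓ 01000✓ 01001✓ 01011✓ 01100✓ 01110✓ 01111✓ 10000✓ 10001✓ 10010✓ 10011✓ 10101✓ 10110✓ 11001✓ 11010✓ 11011✓ 11100✓ 11101✓ 11111✓
Round 1: -0000✓ -0001✓ -0010✓ -0011✓ -1001✓ -1011✓ -1100 -1111✓ 0-000✓ 0-001✓ 0-011✓ 0-111✓ 00-11✓ 000-0✓ 000-1✓ 0000-✓ 0001-✓ 01-00 01-11✓ 010-1✓ 0100-✓ 011-0 0111- 1-001✓ 1-010✓ 1-011✓ 1-101✓ 10-01✓ 10-10 100-0✓ 100-1✓ 1000-✓ 1001-✓ 11-01✓ 11-11✓ 110-1✓ 1101-✓ 111-1✓ 1110-
Round 2: --001✓ --011✓ -00-0✓ -00-1✓ -000-✓ -001-✓ -1-11 -10-1✓ 0--11 0-0-1✓ 0-00- 000--✓ 1--01 1-0-1✓ 1-01- 100--✓ 11--1
Round 3: --0-1 -00--
PIs = {--0-1, -00--, -1-11, -1100, 0--11, 0-00-, 01-00, 011-0, 0111-, 1--01, 1-01-, 10-10, 11--1, 1110-}
Coverage chart:
  m0: -00--,0-00-
  m1: --0-1,-00--,0-00-
  m2: -00-- ←essential
  m3: --0-1,-00--,0--11
  m8: 0-00-,01-00
  m9: --0-1,0-00-
  m11: --0-1,-1-11,0--11
  m12: -1100,01-00,011-0
  m14: 011-0,0111-
  m15: -1-11,0--11,0111-
  m16: -00-- ←essential
  m18: -00--,1-01-,10-10
  m19: --0-1,-00--,1-01-
  m21: 1--01 ←essential
  m22: 10-10 ←essential
  m25: --0-1,1--01,11--1
  m26: 1-01- ←essential
  m28: -1100,1110-
  m31: -1-11,11--1
Essential: -00--, 1--01, 1-01-, 10-10
Petrick residual → -1-11, -1100, 0-00-, 011-0
Min cover (8 terms): b'c' + bde + bcd'e' + a'c'd' + a'bce' + ad'e + ac'd + ab'de'

8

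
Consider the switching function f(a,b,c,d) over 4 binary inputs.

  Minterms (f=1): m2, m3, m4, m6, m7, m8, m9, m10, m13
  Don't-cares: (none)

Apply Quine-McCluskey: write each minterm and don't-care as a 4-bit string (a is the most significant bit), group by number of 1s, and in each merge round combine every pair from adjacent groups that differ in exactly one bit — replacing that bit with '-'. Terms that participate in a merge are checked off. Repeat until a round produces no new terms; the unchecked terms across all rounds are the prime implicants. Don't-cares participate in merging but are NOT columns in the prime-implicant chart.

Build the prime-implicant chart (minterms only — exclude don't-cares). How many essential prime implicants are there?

[col 0] 0010*, 0011*, 0100*, 0110*, 0111*, 1000*, 1001*, 1010*, 1101*
[col 1] -010, 0-10*, 0-11*, 001-*, 01-0, 011-*, 1-01, 10-0, 100-
[col 2] 0-1-
Prime implicants: -010, 0-1-, 01-0, 1-01, 10-0, 100-
PI chart (minterm → PIs covering it):
  2 | -010,0-1-
  3 | 0-1-  (sole → essential)
  4 | 01-0  (sole → essential)
  6 | 0-1-,01-0
  7 | 0-1-  (sole → essential)
  8 | 10-0,100-
  9 | 1-01,100-
  10 | -010,10-0
  13 | 1-01  (sole → essential)
Essential prime implicants: 0-1-, 01-0, 1-01

3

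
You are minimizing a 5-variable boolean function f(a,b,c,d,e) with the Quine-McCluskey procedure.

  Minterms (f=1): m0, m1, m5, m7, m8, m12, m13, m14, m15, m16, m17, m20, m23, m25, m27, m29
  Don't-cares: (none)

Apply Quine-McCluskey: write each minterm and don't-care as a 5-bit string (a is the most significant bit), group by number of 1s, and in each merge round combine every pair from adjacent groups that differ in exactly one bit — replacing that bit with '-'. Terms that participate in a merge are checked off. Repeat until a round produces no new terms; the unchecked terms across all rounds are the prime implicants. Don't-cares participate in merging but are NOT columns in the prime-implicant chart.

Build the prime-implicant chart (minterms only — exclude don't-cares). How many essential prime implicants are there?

4

Round 0: 00000✓ 00001✓ 00101✓ 00111✓ 01000✓ 01100✓ 01101✓ 01110✓ 01111✓ 10000✓ 10001✓ 10100✓ 10111✓ 11001✓ 11011✓ 11101✓
Round 1: -0000✓ -0001✓ -0111 -1101 0-000 0-101✓ 0-111✓ 00-01 0000-✓ 001-1✓ 01-00 011-0✓ 011-1✓ 0110-✓ 0111-✓ 1-001 10-00 1000-✓ 11-01 110-1
Round 2: -000- 0-1-1 011--
PIs = {-000-, -0111, -1101, 0-000, 0-1-1, 00-01, 01-00, 011--, 1-001, 10-00, 11-01, 110-1}
Coverage chart:
  m0: -000-,0-000
  m1: -000-,00-01
  m5: 0-1-1,00-01
  m7: -0111,0-1-1
  m8: 0-000,01-00
  m12: 01-00,011--
  m13: -1101,0-1-1,011--
  m14: 011-- ←essential
  m15: 0-1-1,011--
  m16: -000-,10-00
  m17: -000-,1-001
  m20: 10-00 ←essential
  m23: -0111 ←essential
  m25: 1-001,11-01,110-1
  m27: 110-1 ←essential
  m29: -1101,11-01
Essential: -0111, 011--, 10-00, 110-1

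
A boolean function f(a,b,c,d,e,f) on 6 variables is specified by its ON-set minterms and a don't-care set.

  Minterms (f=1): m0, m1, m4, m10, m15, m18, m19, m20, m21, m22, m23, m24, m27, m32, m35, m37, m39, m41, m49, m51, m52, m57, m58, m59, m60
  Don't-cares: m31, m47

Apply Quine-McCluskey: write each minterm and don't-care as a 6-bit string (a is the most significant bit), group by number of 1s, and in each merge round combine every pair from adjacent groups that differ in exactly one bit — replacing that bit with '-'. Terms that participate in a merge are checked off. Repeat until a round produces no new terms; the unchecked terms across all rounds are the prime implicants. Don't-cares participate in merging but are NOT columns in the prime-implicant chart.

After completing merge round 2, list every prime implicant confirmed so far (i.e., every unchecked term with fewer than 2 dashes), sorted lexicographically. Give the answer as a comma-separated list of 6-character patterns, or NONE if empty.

Round 0: 000000✓ 000001✓ 000100✓ 001010 001111✓ 010010✓ 010011✓ 010100✓ 010101✓ 010110✓ 010111✓ 011000 011011✓ 011111✓ 100000✓ 100011✓ 100101✓ 100111✓ 101001✓ 101111✓ 110001✓ 110011✓ 110100✓ 111001✓ 111010✓ 111011✓ 111100✓
Round 1: -00000 -01111 -10011✓ -10100 -11011✓ 0-0100 0-1111 000-00 00000- 01-011✓ 01-111✓ 010-10✓ 010-11✓ 01001-✓ 0101-0✓ 0101-1✓ 01010-✓ 01011-✓ 011-11✓ 1-0011 1-1001 10-111 100-11 1001-1 11-001✓ 11-011✓ 11-100 1100-1✓ 1110-1✓ 11101-
Round 2: -1-011 01--11 010-1- 0101-- 11-0-1
PIs = {-00000, -01111, -1-011, -10100, 0-0100, 0-1111, 000-00, 00000-, 001010, 01--11, 010-1-, 0101--, 011000, 1-0011, 1-1001, 10-111, 100-11, 1001-1, 11-0-1, 11-100, 11101-}

-00000, -01111, -10100, 0-0100, 0-1111, 000-00, 00000-, 001010, 011000, 1-0011, 1-1001, 10-111, 100-11, 1001-1, 11-100, 11101-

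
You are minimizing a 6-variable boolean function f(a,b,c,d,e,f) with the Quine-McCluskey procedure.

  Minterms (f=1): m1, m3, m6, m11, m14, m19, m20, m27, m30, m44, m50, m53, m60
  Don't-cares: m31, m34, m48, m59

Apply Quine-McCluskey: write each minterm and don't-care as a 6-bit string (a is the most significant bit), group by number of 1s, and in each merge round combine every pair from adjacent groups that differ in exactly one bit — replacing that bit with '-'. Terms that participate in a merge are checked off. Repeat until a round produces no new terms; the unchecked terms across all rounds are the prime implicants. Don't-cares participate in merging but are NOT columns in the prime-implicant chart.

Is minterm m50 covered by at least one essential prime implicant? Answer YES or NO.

NO

Round 0: 000001✓ 000011✓ 000110✓ 001011✓ 001110✓ 010011✓ 010100 011011✓ 011110✓ 011111✓ 100010✓ 101100✓ 110000✓ 110010✓ 110101 111011✓ 111100✓
Round 1: -11011 0-0011✓ 0-1011✓ 0-1110 00-011✓ 00-110 0000-1 01-011✓ 011-11 01111- 1-0010 1-1100 1100-0
Round 2: 0--011
PIs = {-11011, 0--011, 0-1110, 00-110, 0000-1, 010100, 011-11, 01111-, 1-0010, 1-1100, 1100-0, 110101}
Coverage chart:
  m1: 0000-1 ←essential
  m3: 0--011,0000-1
  m6: 00-110 ←essential
  m11: 0--011 ←essential
  m14: 0-1110,00-110
  m19: 0--011 ←essential
  m20: 010100 ←essential
  m27: -11011,0--011,011-11
  m30: 0-1110,01111-
  m44: 1-1100 ←essential
  m50: 1-0010,1100-0
  m53: 110101 ←essential
  m60: 1-1100 ←essential
Essential: 0--011, 00-110, 0000-1, 010100, 1-1100, 110101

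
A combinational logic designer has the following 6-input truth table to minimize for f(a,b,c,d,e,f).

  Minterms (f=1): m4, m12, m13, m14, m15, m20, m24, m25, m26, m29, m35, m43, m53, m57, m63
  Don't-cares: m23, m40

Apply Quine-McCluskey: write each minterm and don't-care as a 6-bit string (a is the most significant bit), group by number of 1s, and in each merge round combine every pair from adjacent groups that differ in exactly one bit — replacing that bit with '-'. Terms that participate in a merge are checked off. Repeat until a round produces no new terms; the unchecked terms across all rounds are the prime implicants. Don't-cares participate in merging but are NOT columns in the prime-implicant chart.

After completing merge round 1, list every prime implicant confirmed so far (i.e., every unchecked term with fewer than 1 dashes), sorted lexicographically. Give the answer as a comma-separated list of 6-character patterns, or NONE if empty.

010111, 101000, 110101, 111111

size-2^0 implicants → 000100(✓)  001100(✓)  001101(✓)  001110(✓)  001111(✓)  010100(✓)  010111  011000(✓)  011001(✓)  011010(✓)  011101(✓)  100011(✓)  101000  101011(✓)  110101  111001(✓)  111111
size-2^1 implicants → -11001  0-0100  0-1101  00-100  0011-0(✓)  0011-1(✓)  00110-(✓)  00111-(✓)  011-01  0110-0  01100-  10-011
size-2^2 implicants → 0011--
Unchecked terms (primes): -11001, 0-0100, 0-1101, 00-100, 0011--, 010111, 011-01, 0110-0, 01100-, 10-011, 101000, 110101, 111111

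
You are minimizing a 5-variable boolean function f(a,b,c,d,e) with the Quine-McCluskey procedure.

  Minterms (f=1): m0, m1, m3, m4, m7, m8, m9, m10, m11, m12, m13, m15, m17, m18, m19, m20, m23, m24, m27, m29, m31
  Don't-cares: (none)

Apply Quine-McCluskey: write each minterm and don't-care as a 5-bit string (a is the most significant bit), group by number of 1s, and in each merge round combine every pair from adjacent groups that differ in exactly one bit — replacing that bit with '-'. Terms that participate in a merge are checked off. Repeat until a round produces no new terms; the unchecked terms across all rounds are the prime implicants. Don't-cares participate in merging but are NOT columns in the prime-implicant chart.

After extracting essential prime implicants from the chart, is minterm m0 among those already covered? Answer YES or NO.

NO

size-2^0 implicants → 00000(✓)  00001(✓)  00011(✓)  00100(✓)  00111(✓)  01000(✓)  01001(✓)  01010(✓)  01011(✓)  01100(✓)  01101(✓)  01111(✓)  10001(✓)  10010(✓)  10011(✓)  10100(✓)  10111(✓)  11000(✓)  11011(✓)  11101(✓)  11111(✓)
size-2^1 implicants → -0001(✓)  -0011(✓)  -0100  -0111(✓)  -1000  -1011(✓)  -1101(✓)  -1111(✓)  0-000(✓)  0-001(✓)  0-011(✓)  0-100(✓)  0-111(✓)  00-00(✓)  00-11(✓)  000-1(✓)  0000-(✓)  01-00(✓)  01-01(✓)  01-11(✓)  010-0(✓)  010-1(✓)  0100-(✓)  0101-(✓)  011-1(✓)  0110-(✓)  1-011(✓)  1-111(✓)  10-11(✓)  100-1(✓)  1001-  11-11(✓)  111-1(✓)
size-2^2 implicants → --011(✓)  --111(✓)  -0-11(✓)  -00-1  -1-11(✓)  -11-1  0--00  0--11(✓)  0-0-1  0-00-  01--1  01-0-  010--  1--11(✓)
size-2^3 implicants → ---11
Unchecked terms (primes): ---11, -00-1, -0100, -1000, -11-1, 0--00, 0-0-1, 0-00-, 01--1, 01-0-, 010--, 1001-
Minterm coverage:
  m0 ⊆ 0--00,0-00-
  m1 ⊆ -00-1,0-0-1,0-00-
  m3 ⊆ ---11,-00-1,0-0-1
  m4 ⊆ -0100,0--00
  m7 ⊆ ---11 [E]
  m8 ⊆ -1000,0--00,0-00-,01-0-,010--
  m9 ⊆ 0-0-1,0-00-,01--1,01-0-,010--
  m10 ⊆ 010-- [E]
  m11 ⊆ ---11,0-0-1,01--1,010--
  m12 ⊆ 0--00,01-0-
  m13 ⊆ -11-1,01--1,01-0-
  m15 ⊆ ---11,-11-1,01--1
  m17 ⊆ -00-1 [E]
  m18 ⊆ 1001- [E]
  m19 ⊆ ---11,-00-1,1001-
  m20 ⊆ -0100 [E]
  m23 ⊆ ---11 [E]
  m24 ⊆ -1000 [E]
  m27 ⊆ ---11 [E]
  m29 ⊆ -11-1 [E]
  m31 ⊆ ---11,-11-1
E = {---11, -00-1, -0100, -1000, -11-1, 010--, 1001-}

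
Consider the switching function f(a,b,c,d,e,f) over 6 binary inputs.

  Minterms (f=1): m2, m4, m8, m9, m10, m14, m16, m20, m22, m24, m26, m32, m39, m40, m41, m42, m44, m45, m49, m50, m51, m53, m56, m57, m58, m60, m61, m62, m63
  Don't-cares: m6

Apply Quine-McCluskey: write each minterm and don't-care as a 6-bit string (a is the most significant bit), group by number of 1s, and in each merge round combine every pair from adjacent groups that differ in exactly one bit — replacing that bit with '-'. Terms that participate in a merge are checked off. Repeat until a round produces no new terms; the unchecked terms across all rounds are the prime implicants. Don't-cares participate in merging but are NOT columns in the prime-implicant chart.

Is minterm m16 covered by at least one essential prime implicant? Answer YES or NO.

NO

Round 0: 000010✓ 000100✓ 000110✓ 001000✓ 001001✓ 001010✓ 001110✓ 010000✓ 010100✓ 010110✓ 011000✓ 011010✓ 100000✓ 100111 101000✓ 101001✓ 101010✓ 101100✓ 101101✓ 110001✓ 110010✓ 110011✓ 110101✓ 111000✓ 111001✓ 111010✓ 111100✓ 111101✓ 111110✓ 111111✓
Round 1: -01000✓ -01001✓ -01010✓ -11000✓ -11010✓ 0-0100✓ 0-0110✓ 0-1000✓ 0-1010✓ 00-010✓ 00-110✓ 000-10✓ 0001-0✓ 001-10✓ 0010-0✓ 00100-✓ 01-000 010-00 0101-0✓ 0110-0✓ 1-1000✓ 1-1001✓ 1-1010✓ 1-1100✓ 1-1101✓ 10-000 101-00✓ 101-01✓ 1010-0✓ 10100-✓ 10110-✓ 11-001✓ 11-010 11-101✓ 110-01✓ 1100-1 11001- 111-00✓ 111-01✓ 111-10✓ 1110-0✓ 11100-✓ 1111-0✓ 1111-1✓ 11110-✓ 11111-✓
Round 2: --1000✓ --1010✓ -010-0✓ -0100- -110-0✓ 0-01-0 0-10-0✓ 00--10 1-1-00✓ 1-1-01✓ 1-10-0✓ 1-100-✓ 1-110-✓ 101-0-✓ 11--01 111--0 111-0-✓ 1111--
Round 3: --10-0 1-1-0-
PIs = {--10-0, -0100-, 0-01-0, 00--10, 01-000, 010-00, 1-1-0-, 10-000, 100111, 11--01, 11-010, 1100-1, 11001-, 111--0, 1111--}
Coverage chart:
  m2: 00--10 ←essential
  m4: 0-01-0 ←essential
  m8: --10-0,-0100-
  m9: -0100- ←essential
  m10: --10-0,00--10
  m14: 00--10 ←essential
  m16: 01-000,010-00
  m20: 0-01-0,010-00
  m22: 0-01-0 ←essential
  m24: --10-0,01-000
  m26: --10-0 ←essential
  m32: 10-000 ←essential
  m39: 100111 ←essential
  m40: --10-0,-0100-,1-1-0-,10-000
  m41: -0100-,1-1-0-
  m42: --10-0 ←essential
  m44: 1-1-0- ←essential
  m45: 1-1-0- ←essential
  m49: 11--01,1100-1
  m50: 11-010,11001-
  m51: 1100-1,11001-
  m53: 11--01 ←essential
  m56: --10-0,1-1-0-,111--0
  m57: 1-1-0-,11--01
  m58: --10-0,11-010,111--0
  m60: 1-1-0-,111--0,1111--
  m61: 1-1-0-,11--01,1111--
  m62: 111--0,1111--
  m63: 1111-- ←essential
Essential: --10-0, -0100-, 0-01-0, 00--10, 1-1-0-, 10-000, 100111, 11--01, 1111--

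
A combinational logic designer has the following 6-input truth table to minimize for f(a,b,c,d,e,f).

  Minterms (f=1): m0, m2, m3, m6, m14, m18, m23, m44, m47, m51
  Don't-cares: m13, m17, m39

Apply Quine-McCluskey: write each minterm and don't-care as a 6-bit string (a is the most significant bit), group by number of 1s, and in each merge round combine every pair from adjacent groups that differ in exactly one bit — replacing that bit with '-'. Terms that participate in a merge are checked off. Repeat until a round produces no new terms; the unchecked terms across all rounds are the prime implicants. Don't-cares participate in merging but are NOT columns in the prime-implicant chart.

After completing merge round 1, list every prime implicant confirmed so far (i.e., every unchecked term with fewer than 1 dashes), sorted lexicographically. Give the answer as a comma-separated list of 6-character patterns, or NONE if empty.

001101, 010001, 010111, 101100, 110011

size-2^0 implicants → 000000(✓)  000010(✓)  000011(✓)  000110(✓)  001101  001110(✓)  010001  010010(✓)  010111  100111(✓)  101100  101111(✓)  110011
size-2^1 implicants → 0-0010  00-110  000-10  0000-0  00001-  10-111
Unchecked terms (primes): 0-0010, 00-110, 000-10, 0000-0, 00001-, 001101, 010001, 010111, 10-111, 101100, 110011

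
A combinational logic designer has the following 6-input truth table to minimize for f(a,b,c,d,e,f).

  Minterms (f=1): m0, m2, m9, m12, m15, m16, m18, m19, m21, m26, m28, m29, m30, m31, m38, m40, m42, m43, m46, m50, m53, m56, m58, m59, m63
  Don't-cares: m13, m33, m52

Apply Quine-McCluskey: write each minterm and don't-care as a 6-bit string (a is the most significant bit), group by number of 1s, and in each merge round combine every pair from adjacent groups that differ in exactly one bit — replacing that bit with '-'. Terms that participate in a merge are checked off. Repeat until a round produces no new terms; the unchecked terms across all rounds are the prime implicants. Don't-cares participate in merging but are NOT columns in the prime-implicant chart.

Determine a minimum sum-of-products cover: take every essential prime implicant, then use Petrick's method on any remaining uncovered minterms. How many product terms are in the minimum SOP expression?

12

Round 0: 000000✓ 000010✓ 001001✓ 001100✓ 001101✓ 001111✓ 010000✓ 010010✓ 010011✓ 010101✓ 011010✓ 011100✓ 011101✓ 011110✓ 011111✓ 100001 100110✓ 101000✓ 101010✓ 101011✓ 101110✓ 110010✓ 110100✓ 110101✓ 111000✓ 111010✓ 111011✓ 111111✓
Round 1: -10010✓ -10101 -11010✓ -11111 0-0000✓ 0-0010✓ 0-1100✓ 0-1101✓ 0-1111✓ 0000-0✓ 001-01 0011-1✓ 00110-✓ 01-010✓ 01-101 0100-0✓ 01001- 011-10 0111-0✓ 0111-1✓ 01110-✓ 01111-✓ 1-1000✓ 1-1010✓ 1-1011✓ 10-110 101-10 1010-0✓ 10101-✓ 11-010✓ 11010- 111-11 1110-0✓ 11101-✓
Round 2: -1-010 0-00-0 0-11-1 0-110- 0111-- 1-10-0 1-101-
PIs = {-1-010, -10101, -11111, 0-00-0, 0-11-1, 0-110-, 001-01, 01-101, 01001-, 011-10, 0111--, 1-10-0, 1-101-, 10-110, 100001, 101-10, 11010-, 111-11}
Coverage chart:
  m0: 0-00-0 ←essential
  m2: 0-00-0 ←essential
  m9: 001-01 ←essential
  m12: 0-110- ←essential
  m15: 0-11-1 ←essential
  m16: 0-00-0 ←essential
  m18: -1-010,0-00-0,01001-
  m19: 01001- ←essential
  m21: -10101,01-101
  m26: -1-010,011-10
  m28: 0-110-,0111--
  m29: 0-11-1,0-110-,01-101,0111--
  m30: 011-10,0111--
  m31: -11111,0-11-1,0111--
  m38: 10-110 ←essential
  m40: 1-10-0 ←essential
  m42: 1-10-0,1-101-,101-10
  m43: 1-101- ←essential
  m46: 10-110,101-10
  m50: -1-010 ←essential
  m53: -10101,11010-
  m56: 1-10-0 ←essential
  m58: -1-010,1-10-0,1-101-
  m59: 1-101-,111-11
  m63: -11111,111-11
Essential: -1-010, 0-00-0, 0-11-1, 0-110-, 001-01, 01001-, 1-10-0, 1-101-, 10-110
Petrick residual → -10101, -11111, 011-10
Min cover (12 terms): bd'ef' + bc'de'f + bcdef + a'c'd'f' + a'cdf + a'cde' + a'b'ce'f + a'bc'd'e + a'bcef' + acd'f' + acd'e + ab'def'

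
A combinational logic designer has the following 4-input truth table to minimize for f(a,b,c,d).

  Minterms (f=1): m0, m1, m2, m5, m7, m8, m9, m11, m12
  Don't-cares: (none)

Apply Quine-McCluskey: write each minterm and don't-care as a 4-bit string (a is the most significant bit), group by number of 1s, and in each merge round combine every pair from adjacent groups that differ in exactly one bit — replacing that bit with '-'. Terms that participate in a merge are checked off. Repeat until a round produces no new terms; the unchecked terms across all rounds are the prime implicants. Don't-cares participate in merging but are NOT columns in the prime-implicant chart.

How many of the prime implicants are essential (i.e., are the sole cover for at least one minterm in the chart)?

Round 0: 0000✓ 0001✓ 0010✓ 0101✓ 0111✓ 1000✓ 1001✓ 1011✓ 1100✓
Round 1: -000✓ -001✓ 0-01 00-0 000-✓ 01-1 1-00 10-1 100-✓
Round 2: -00-
PIs = {-00-, 0-01, 00-0, 01-1, 1-00, 10-1}
Coverage chart:
  m0: -00-,00-0
  m1: -00-,0-01
  m2: 00-0 ←essential
  m5: 0-01,01-1
  m7: 01-1 ←essential
  m8: -00-,1-00
  m9: -00-,10-1
  m11: 10-1 ←essential
  m12: 1-00 ←essential
Essential: 00-0, 01-1, 1-00, 10-1

4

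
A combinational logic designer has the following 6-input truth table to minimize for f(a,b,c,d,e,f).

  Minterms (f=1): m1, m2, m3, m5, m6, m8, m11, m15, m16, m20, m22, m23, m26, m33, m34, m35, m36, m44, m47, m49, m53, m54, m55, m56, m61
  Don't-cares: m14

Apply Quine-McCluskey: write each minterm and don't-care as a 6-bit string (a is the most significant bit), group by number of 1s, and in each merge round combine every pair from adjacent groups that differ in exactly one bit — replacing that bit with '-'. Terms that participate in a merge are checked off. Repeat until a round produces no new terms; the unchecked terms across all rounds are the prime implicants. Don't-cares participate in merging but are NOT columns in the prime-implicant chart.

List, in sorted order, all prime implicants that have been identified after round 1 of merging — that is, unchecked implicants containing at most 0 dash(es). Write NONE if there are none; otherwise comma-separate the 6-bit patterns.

001000, 011010, 111000

size-2^0 implicants → 000001(✓)  000010(✓)  000011(✓)  000101(✓)  000110(✓)  001000  001011(✓)  001110(✓)  001111(✓)  010000(✓)  010100(✓)  010110(✓)  010111(✓)  011010  100001(✓)  100010(✓)  100011(✓)  100100(✓)  101100(✓)  101111(✓)  110001(✓)  110101(✓)  110110(✓)  110111(✓)  111000  111101(✓)
size-2^1 implicants → -00001(✓)  -00010(✓)  -00011(✓)  -01111  -10110(✓)  -10111(✓)  0-0110  00-011  00-110  000-01  000-10  0000-1(✓)  00001-(✓)  001-11  00111-  010-00  0101-0  01011-(✓)  1-0001  10-100  1000-1(✓)  10001-(✓)  11-101  110-01  1101-1  11011-(✓)
size-2^2 implicants → -000-1  -0001-  -1011-
Unchecked terms (primes): -000-1, -0001-, -01111, -1011-, 0-0110, 00-011, 00-110, 000-01, 000-10, 001-11, 001000, 00111-, 010-00, 0101-0, 011010, 1-0001, 10-100, 11-101, 110-01, 1101-1, 111000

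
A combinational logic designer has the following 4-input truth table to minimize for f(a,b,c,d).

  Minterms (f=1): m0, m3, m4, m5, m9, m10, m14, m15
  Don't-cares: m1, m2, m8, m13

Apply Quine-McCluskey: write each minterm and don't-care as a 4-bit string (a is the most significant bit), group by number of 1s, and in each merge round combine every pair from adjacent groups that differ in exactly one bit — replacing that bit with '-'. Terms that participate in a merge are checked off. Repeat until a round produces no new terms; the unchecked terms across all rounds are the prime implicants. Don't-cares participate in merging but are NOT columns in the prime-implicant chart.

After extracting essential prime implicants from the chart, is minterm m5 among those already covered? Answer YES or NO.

YES

size-2^0 implicants → 0000(✓)  0001(✓)  0010(✓)  0011(✓)  0100(✓)  0101(✓)  1000(✓)  1001(✓)  1010(✓)  1101(✓)  1110(✓)  1111(✓)
size-2^1 implicants → -000(✓)  -001(✓)  -010(✓)  -101(✓)  0-00(✓)  0-01(✓)  00-0(✓)  00-1(✓)  000-(✓)  001-(✓)  010-(✓)  1-01(✓)  1-10  10-0(✓)  100-(✓)  11-1  111-
size-2^2 implicants → --01  -0-0  -00-  0-0-  00--
Unchecked terms (primes): --01, -0-0, -00-, 0-0-, 00--, 1-10, 11-1, 111-
Minterm coverage:
  m0 ⊆ -0-0,-00-,0-0-,00--
  m3 ⊆ 00-- [E]
  m4 ⊆ 0-0- [E]
  m5 ⊆ --01,0-0-
  m9 ⊆ --01,-00-
  m10 ⊆ -0-0,1-10
  m14 ⊆ 1-10,111-
  m15 ⊆ 11-1,111-
E = {0-0-, 00--}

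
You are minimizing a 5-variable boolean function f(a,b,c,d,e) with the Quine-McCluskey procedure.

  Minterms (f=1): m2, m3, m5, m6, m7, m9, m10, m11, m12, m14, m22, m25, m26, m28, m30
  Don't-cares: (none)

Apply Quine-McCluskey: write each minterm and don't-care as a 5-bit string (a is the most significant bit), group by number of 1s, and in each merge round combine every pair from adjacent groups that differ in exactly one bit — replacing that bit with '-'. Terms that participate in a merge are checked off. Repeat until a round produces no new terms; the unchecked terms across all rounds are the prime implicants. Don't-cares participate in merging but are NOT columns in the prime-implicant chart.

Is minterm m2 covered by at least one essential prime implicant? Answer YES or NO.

NO

Round 0: 00010✓ 00011✓ 00101✓ 00110✓ 00111✓ 01001✓ 01010✓ 01011✓ 01100✓ 01110✓ 10110✓ 11001✓ 11010✓ 11100✓ 11110✓
Round 1: -0110✓ -1001 -1010✓ -1100✓ -1110✓ 0-010✓ 0-011✓ 0-110✓ 00-10✓ 00-11✓ 0001-✓ 001-1 0011-✓ 01-10✓ 010-1 0101-✓ 011-0✓ 1-110✓ 11-10✓ 111-0✓
Round 2: --110 -1-10 -11-0 0--10 0-01- 00-1-
PIs = {--110, -1-10, -1001, -11-0, 0--10, 0-01-, 00-1-, 001-1, 010-1}
Coverage chart:
  m2: 0--10,0-01-,00-1-
  m3: 0-01-,00-1-
  m5: 001-1 ←essential
  m6: --110,0--10,00-1-
  m7: 00-1-,001-1
  m9: -1001,010-1
  m10: -1-10,0--10,0-01-
  m11: 0-01-,010-1
  m12: -11-0 ←essential
  m14: --110,-1-10,-11-0,0--10
  m22: --110 ←essential
  m25: -1001 ←essential
  m26: -1-10 ←essential
  m28: -11-0 ←essential
  m30: --110,-1-10,-11-0
Essential: --110, -1-10, -1001, -11-0, 001-1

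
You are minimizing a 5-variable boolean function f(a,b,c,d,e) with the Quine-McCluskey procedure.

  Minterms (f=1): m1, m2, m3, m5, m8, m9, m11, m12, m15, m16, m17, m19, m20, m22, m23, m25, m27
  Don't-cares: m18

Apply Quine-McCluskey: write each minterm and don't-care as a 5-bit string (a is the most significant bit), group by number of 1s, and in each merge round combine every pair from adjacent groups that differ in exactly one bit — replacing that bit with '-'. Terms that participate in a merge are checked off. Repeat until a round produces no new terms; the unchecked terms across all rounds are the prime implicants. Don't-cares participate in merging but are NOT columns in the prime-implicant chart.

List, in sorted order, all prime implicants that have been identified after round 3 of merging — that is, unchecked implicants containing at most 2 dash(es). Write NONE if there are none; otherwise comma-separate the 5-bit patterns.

-001-, 00-01, 01-00, 01-11, 0100-, 10--0, 10-1-, 100--

[col 0] 00001*, 00010*, 00011*, 00101*, 01000*, 01001*, 01011*, 01100*, 01111*, 10000*, 10001*, 10010*, 10011*, 10100*, 10110*, 10111*, 11001*, 11011*
[col 1] -0001*, -0010*, -0011*, -1001*, -1011*, 0-001*, 0-011*, 00-01, 000-1*, 0001-*, 01-00, 01-11, 010-1*, 0100-, 1-001*, 1-011*, 10-00*, 10-10*, 10-11*, 100-0*, 100-1*, 1000-*, 1001-*, 101-0*, 1011-*, 110-1*
[col 2] --001*, --011*, -00-1*, -001-, -10-1*, 0-0-1*, 1-0-1*, 10--0, 10-1-, 100--
[col 3] --0-1
Prime implicants: --0-1, -001-, 00-01, 01-00, 01-11, 0100-, 10--0, 10-1-, 100--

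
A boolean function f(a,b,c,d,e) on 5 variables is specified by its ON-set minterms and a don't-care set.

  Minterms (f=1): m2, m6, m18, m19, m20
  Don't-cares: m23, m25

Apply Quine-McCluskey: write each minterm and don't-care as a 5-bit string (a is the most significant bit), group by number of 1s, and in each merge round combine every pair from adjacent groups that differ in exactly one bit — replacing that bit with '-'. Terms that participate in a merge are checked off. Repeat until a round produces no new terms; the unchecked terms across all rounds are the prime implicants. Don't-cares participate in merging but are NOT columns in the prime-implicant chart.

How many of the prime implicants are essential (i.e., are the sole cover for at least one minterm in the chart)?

Round 0: 00010✓ 00110✓ 10010✓ 10011✓ 10100 10111✓ 11001
Round 1: -0010 00-10 10-11 1001-
PIs = {-0010, 00-10, 10-11, 1001-, 10100, 11001}
Coverage chart:
  m2: -0010,00-10
  m6: 00-10 ←essential
  m18: -0010,1001-
  m19: 10-11,1001-
  m20: 10100 ←essential
Essential: 00-10, 10100

2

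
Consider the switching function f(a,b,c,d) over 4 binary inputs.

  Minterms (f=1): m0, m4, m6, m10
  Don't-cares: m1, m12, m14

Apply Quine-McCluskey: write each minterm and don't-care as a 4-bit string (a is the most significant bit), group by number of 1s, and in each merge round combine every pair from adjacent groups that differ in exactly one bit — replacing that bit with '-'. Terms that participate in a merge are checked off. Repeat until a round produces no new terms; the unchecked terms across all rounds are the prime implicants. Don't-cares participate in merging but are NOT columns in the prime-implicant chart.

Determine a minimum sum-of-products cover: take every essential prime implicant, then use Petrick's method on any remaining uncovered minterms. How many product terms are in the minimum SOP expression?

3

[col 0] 0000*, 0001*, 0100*, 0110*, 1010*, 1100*, 1110*
[col 1] -100*, -110*, 0-00, 000-, 01-0*, 1-10, 11-0*
[col 2] -1-0
Prime implicants: -1-0, 0-00, 000-, 1-10
PI chart (minterm → PIs covering it):
  0 | 0-00,000-
  4 | -1-0,0-00
  6 | -1-0  (sole → essential)
  10 | 1-10  (sole → essential)
Essential prime implicants: -1-0, 1-10
Petrick residual → 0-00
Minimum SOP uses 3 PIs: bd' + a'c'd' + acd'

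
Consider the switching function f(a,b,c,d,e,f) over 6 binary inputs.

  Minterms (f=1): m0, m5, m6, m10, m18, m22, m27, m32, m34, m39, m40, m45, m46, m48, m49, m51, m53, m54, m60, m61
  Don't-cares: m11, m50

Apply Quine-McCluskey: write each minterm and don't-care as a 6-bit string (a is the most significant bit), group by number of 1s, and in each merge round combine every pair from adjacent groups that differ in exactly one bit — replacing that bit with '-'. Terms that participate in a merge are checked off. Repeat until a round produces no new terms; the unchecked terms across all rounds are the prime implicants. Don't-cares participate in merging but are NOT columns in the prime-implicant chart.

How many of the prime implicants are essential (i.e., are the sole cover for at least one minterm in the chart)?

13

size-2^0 implicants → 000000(✓)  000101  000110(✓)  001010(✓)  001011(✓)  010010(✓)  010110(✓)  011011(✓)  100000(✓)  100010(✓)  100111  101000(✓)  101101(✓)  101110  110000(✓)  110001(✓)  110010(✓)  110011(✓)  110101(✓)  110110(✓)  111100(✓)  111101(✓)
size-2^1 implicants → -00000  -10010(✓)  -10110(✓)  0-0110  0-1011  00101-  010-10(✓)  1-0000(✓)  1-0010(✓)  1-1101  10-000  1000-0(✓)  11-101  110-01  110-10(✓)  1100-0(✓)  1100-1(✓)  11000-(✓)  11001-(✓)  11110-
size-2^2 implicants → -10-10  1-00-0  1100--
Unchecked terms (primes): -00000, -10-10, 0-0110, 0-1011, 000101, 00101-, 1-00-0, 1-1101, 10-000, 100111, 101110, 11-101, 110-01, 1100--, 11110-
Minterm coverage:
  m0 ⊆ -00000 [E]
  m5 ⊆ 000101 [E]
  m6 ⊆ 0-0110 [E]
  m10 ⊆ 00101- [E]
  m18 ⊆ -10-10 [E]
  m22 ⊆ -10-10,0-0110
  m27 ⊆ 0-1011 [E]
  m32 ⊆ -00000,1-00-0,10-000
  m34 ⊆ 1-00-0 [E]
  m39 ⊆ 100111 [E]
  m40 ⊆ 10-000 [E]
  m45 ⊆ 1-1101 [E]
  m46 ⊆ 101110 [E]
  m48 ⊆ 1-00-0,1100--
  m49 ⊆ 110-01,1100--
  m51 ⊆ 1100-- [E]
  m53 ⊆ 11-101,110-01
  m54 ⊆ -10-10 [E]
  m60 ⊆ 11110- [E]
  m61 ⊆ 1-1101,11-101,11110-
E = {-00000, -10-10, 0-0110, 0-1011, 000101, 00101-, 1-00-0, 1-1101, 10-000, 100111, 101110, 1100--, 11110-}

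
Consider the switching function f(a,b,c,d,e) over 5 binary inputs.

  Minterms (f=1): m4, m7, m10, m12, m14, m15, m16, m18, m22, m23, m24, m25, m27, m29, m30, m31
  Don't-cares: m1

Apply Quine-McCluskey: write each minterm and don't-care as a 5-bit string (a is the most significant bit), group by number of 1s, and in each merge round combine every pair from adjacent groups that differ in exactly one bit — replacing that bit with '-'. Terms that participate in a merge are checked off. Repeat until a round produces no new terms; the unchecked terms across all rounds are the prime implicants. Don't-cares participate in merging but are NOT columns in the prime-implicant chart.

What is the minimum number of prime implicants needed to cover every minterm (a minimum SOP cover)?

7

[col 0] 00001, 00100*, 00111*, 01010*, 01100*, 01110*, 01111*, 10000*, 10010*, 10110*, 10111*, 11000*, 11001*, 11011*, 11101*, 11110*, 11111*
[col 1] -0111*, -1110*, -1111*, 0-100, 0-111*, 01-10, 011-0, 0111-*, 1-000, 1-110*, 1-111*, 10-10, 100-0, 1011-*, 11-01*, 11-11*, 110-1*, 1100-, 111-1*, 1111-*
[col 2] --111, -111-, 1-11-, 11--1
Prime implicants: --111, -111-, 0-100, 00001, 01-10, 011-0, 1-000, 1-11-, 10-10, 100-0, 11--1, 1100-
PI chart (minterm → PIs covering it):
  4 | 0-100  (sole → essential)
  7 | --111  (sole → essential)
  10 | 01-10  (sole → essential)
  12 | 0-100,011-0
  14 | -111-,01-10,011-0
  15 | --111,-111-
  16 | 1-000,100-0
  18 | 10-10,100-0
  22 | 1-11-,10-10
  23 | --111,1-11-
  24 | 1-000,1100-
  25 | 11--1,1100-
  27 | 11--1  (sole → essential)
  29 | 11--1  (sole → essential)
  30 | -111-,1-11-
  31 | --111,-111-,1-11-,11--1
Essential prime implicants: --111, 0-100, 01-10, 11--1
Petrick residual → -111-, 1-000, 10-10
Minimum SOP uses 7 PIs: cde + bcd + a'cd'e' + a'bde' + ac'd'e' + ab'de' + abe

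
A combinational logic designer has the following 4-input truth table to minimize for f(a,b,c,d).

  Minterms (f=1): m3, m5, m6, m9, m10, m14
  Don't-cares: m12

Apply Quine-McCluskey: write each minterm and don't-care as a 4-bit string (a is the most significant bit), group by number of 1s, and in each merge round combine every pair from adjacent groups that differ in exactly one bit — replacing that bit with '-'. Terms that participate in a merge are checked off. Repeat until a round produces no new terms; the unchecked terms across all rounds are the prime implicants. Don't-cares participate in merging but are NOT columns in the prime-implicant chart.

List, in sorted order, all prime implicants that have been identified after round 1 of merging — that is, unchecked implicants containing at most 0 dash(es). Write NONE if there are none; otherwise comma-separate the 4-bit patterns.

0011, 0101, 1001

size-2^0 implicants → 0011  0101  0110(✓)  1001  1010(✓)  1100(✓)  1110(✓)
size-2^1 implicants → -110  1-10  11-0
Unchecked terms (primes): -110, 0011, 0101, 1-10, 1001, 11-0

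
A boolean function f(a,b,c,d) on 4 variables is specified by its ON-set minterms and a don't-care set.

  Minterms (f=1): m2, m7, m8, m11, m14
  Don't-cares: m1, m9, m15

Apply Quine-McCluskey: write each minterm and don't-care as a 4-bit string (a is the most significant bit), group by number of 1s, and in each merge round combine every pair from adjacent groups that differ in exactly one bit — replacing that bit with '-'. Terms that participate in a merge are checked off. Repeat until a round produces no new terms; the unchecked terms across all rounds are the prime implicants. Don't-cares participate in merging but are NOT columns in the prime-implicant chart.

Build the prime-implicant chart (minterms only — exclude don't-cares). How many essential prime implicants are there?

4

Round 0: 0001✓ 0010 0111✓ 1000✓ 1001✓ 1011✓ 1110✓ 1111✓
Round 1: -001 -111 1-11 10-1 100- 111-
PIs = {-001, -111, 0010, 1-11, 10-1, 100-, 111-}
Coverage chart:
  m2: 0010 ←essential
  m7: -111 ←essential
  m8: 100- ←essential
  m11: 1-11,10-1
  m14: 111- ←essential
Essential: -111, 0010, 100-, 111-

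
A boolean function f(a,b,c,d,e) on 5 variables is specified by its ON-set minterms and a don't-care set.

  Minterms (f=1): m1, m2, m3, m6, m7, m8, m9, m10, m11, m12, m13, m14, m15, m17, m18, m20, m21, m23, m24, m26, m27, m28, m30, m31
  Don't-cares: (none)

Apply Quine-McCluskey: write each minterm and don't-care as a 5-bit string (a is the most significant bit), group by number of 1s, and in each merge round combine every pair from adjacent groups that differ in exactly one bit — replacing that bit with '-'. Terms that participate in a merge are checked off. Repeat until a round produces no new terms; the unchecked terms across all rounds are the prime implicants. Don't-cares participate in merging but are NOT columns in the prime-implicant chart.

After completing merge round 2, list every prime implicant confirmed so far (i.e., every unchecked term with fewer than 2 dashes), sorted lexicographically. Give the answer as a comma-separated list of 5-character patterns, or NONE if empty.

-0001, 1-100, 10-01, 101-1, 1010-

Round 0: 00001✓ 00010✓ 00011✓ 00110✓ 00111✓ 01000✓ 01001✓ 01010✓ 01011✓ 01100✓ 01101✓ 01110✓ 01111✓ 10001✓ 10010✓ 10100✓ 10101✓ 10111✓ 11000✓ 11010✓ 11011✓ 11100✓ 11110✓ 11111✓
Round 1: -0001 -0010✓ -0111✓ -1000✓ -1010✓ -1011✓ -1100✓ -1110✓ -1111✓ 0-001✓ 0-010✓ 0-011✓ 0-110✓ 0-111✓ 00-10✓ 00-11✓ 000-1✓ 0001-✓ 0011-✓ 01-00✓ 01-01✓ 01-10✓ 01-11✓ 010-0✓ 010-1✓ 0100-✓ 0101-✓ 011-0✓ 011-1✓ 0110-✓ 0111-✓ 1-010✓ 1-100 1-111✓ 10-01 101-1 1010- 11-00✓ 11-10✓ 11-11✓ 110-0✓ 1101-✓ 111-0✓ 1111-✓
Round 2: --010 --111 -1-00✓ -1-10✓ -1-11✓ -10-0✓ -101-✓ -11-0✓ -111-✓ 0--10✓ 0--11✓ 0-0-1 0-01-✓ 0-11-✓ 00-1-✓ 01--0✓ 01--1✓ 01-0-✓ 01-1-✓ 010--✓ 011--✓ 11--0✓ 11-1-✓
Round 3: -1--0 -1-1- 0--1- 01---
PIs = {--010, --111, -0001, -1--0, -1-1-, 0--1-, 0-0-1, 01---, 1-100, 10-01, 101-1, 1010-}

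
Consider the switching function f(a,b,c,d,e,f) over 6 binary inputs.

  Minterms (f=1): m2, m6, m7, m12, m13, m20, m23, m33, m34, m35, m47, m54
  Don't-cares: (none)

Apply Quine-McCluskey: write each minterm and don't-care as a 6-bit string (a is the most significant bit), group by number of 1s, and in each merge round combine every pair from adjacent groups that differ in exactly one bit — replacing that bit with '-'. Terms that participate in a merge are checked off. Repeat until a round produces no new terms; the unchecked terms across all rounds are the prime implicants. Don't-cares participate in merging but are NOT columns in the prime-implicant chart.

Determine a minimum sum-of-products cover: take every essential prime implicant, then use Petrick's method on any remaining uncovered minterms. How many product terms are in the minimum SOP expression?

Round 0: 000010✓ 000110✓ 000111✓ 001100✓ 001101✓ 010100 010111✓ 100001✓ 100010✓ 100011✓ 101111 110110
Round 1: -00010 0-0111 000-10 00011- 00110- 1000-1 10001-
PIs = {-00010, 0-0111, 000-10, 00011-, 00110-, 010100, 1000-1, 10001-, 101111, 110110}
Coverage chart:
  m2: -00010,000-10
  m6: 000-10,00011-
  m7: 0-0111,00011-
  m12: 00110- ←essential
  m13: 00110- ←essential
  m20: 010100 ←essential
  m23: 0-0111 ←essential
  m33: 1000-1 ←essential
  m34: -00010,10001-
  m35: 1000-1,10001-
  m47: 101111 ←essential
  m54: 110110 ←essential
Essential: 0-0111, 00110-, 010100, 1000-1, 101111, 110110
Petrick residual → -00010, 000-10
Min cover (8 terms): b'c'd'ef' + a'c'def + a'b'c'ef' + a'b'cde' + a'bc'de'f' + ab'c'd'f + ab'cdef + abc'def'

8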